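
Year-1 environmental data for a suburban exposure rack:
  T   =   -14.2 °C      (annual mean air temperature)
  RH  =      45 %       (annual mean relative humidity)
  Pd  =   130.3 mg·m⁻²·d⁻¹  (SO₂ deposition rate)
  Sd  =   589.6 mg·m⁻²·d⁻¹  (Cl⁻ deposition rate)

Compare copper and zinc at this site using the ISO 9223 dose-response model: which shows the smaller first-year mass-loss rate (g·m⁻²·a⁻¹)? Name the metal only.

copper: temperature factor f = +0.126·(-24.2) = -3.0492
  Pd branch = 0.0053·Pd^0.26·e^(0.059·RH+f) = 0.01268 μm/a
  Cl⁻ term: 0.01025·589.6^0.27·exp(0.036·45+0.049·-14.2) = 0.1446
  sum: 0.01268 + 0.1446 → r_corr = 0.1573 μm/a
  mass loss = 0.1573 μm/a × 8.96 g/cm³ = 1.409 g·m⁻²·a⁻¹
zinc: T≤10 °C ⇒ hinge +0.038·(-14.2−10) = -0.9196
  SO₂ term: 0.0129·130.3^0.44·exp(0.046·45-0.9196) = 0.3474
  Sd branch = 0.0175·Sd^0.57·e^(0.008·RH+0.085·T) = 0.2847 μm/a
  sum: 0.3474 + 0.2847 → r_corr = 0.6321 μm/a
  mass loss = 0.6321 μm/a × 7.14 g/cm³ = 4.513 g·m⁻²·a⁻¹
Ordering by g·m⁻²·a⁻¹: zinc (4.51) > copper (1.41)

copper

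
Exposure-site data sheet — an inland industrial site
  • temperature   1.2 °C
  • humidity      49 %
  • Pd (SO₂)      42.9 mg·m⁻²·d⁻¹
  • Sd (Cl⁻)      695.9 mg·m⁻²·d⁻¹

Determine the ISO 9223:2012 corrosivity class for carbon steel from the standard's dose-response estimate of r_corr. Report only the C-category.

carbon steel: f(T) = +0.150·(T−10) [T≤10 °C] = -1.3200
  sulphur-dioxide contribution → 8.896 μm/a
  chloride contribution → 31.19 μm/a
  total first-year rate 40.09 μm/a
40.1 μm/a falls in (25, 50] for carbon steel → category C3

C3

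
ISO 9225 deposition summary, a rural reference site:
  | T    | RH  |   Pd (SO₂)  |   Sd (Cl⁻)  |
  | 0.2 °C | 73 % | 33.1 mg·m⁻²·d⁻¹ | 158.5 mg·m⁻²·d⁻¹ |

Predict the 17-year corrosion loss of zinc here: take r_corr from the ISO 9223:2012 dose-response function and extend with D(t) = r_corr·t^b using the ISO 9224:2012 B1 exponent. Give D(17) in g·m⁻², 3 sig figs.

zinc: f(T) = +0.038·(T−10) [T≤10 °C] = -0.3724
  Pd branch = 0.0129·Pd^0.44·e^(0.046·RH+f) = 1.191 μm/a
  Sd branch = 0.0175·Sd^0.57·e^(0.008·RH+0.085·T) = 0.5729 μm/a
  sum: 1.191 + 0.5729 → r_corr = 1.764 μm/a
Long-term exponent b (ISO 9224 Table 2, B1) = 0.813
  D(17) = 1.764 × 17^0.813 = 1.764 × 10.01 = 17.65 μm
  Mass loss = 17.65 μm × 7.14 g/cm³ = 126.1 g·m⁻²

D(17) = 126 g·m⁻²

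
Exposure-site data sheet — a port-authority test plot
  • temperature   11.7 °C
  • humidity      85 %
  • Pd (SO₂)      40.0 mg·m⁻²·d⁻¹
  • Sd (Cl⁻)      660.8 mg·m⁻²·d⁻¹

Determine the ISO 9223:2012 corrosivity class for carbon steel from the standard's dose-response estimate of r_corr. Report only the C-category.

CX

carbon steel: temperature factor f = -0.054·(1.7) = -0.0918
  SO₂ term: 1.77·40.0^0.52·exp(0.02·85-0.0918) = 60.18
  Cl⁻ term: 0.102·660.8^0.62·exp(0.033·85+0.04·11.7) = 150.8
  r_corr = 60.18 + 150.8 = 211 μm/a
211 μm/a falls in (200, 700] for carbon steel → category CX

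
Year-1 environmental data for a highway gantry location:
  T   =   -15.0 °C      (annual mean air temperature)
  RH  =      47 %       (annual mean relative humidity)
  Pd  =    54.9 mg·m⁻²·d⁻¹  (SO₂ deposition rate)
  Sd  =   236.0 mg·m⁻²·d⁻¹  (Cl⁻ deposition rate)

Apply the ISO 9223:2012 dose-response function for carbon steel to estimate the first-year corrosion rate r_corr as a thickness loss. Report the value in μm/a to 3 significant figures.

carbon steel: f(T) = +0.150·(T−10) [T≤10 °C] = -3.7500
  Pd branch = 1.77·Pd^0.52·e^(0.02·RH+f) = 0.8554 μm/a
  Cl⁻ term: 0.102·236.0^0.62·exp(0.033·47+0.04·-15.0) = 7.813
  sum: 0.8554 + 7.813 → r_corr = 8.668 μm/a

r_corr = 8.67 μm/a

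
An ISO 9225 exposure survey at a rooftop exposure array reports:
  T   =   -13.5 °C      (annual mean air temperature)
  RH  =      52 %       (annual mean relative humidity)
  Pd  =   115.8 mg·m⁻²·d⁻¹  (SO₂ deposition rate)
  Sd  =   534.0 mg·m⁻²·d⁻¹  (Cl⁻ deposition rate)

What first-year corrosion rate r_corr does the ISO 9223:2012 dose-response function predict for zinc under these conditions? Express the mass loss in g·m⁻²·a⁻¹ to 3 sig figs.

zinc: T≤10 °C ⇒ hinge +0.038·(-13.5−10) = -0.8930
  SO₂ term: 0.0129·115.8^0.44·exp(0.046·52-0.8930) = 0.4673
  Cl⁻ term: 0.0175·534.0^0.57·exp(0.008·52+0.085·-13.5) = 0.302
  r_corr = 0.4673 + 0.302 = 0.7694 μm/a
Convert to mass loss: 0.7694 μm/a × 7.14 g/cm³ = 5.493 g·m⁻²·a⁻¹

r_corr = 5.49 g·m⁻²·a⁻¹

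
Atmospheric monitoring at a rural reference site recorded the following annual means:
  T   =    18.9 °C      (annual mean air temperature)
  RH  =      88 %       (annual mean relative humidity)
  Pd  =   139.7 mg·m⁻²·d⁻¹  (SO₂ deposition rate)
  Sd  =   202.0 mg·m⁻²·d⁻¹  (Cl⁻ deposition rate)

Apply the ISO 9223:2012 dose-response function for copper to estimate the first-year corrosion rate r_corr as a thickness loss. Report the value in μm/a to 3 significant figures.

copper: T>10 °C ⇒ hinge -0.080·(18.9−10) = -0.7120
  Pd branch = 0.0053·Pd^0.26·e^(0.059·RH+f) = 1.689 μm/a
  Sd branch = 0.01025·Sd^0.27·e^(0.036·RH+0.049·T) = 2.578 μm/a
  sum: 1.689 + 2.578 → r_corr = 4.267 μm/a

r_corr = 4.27 μm/a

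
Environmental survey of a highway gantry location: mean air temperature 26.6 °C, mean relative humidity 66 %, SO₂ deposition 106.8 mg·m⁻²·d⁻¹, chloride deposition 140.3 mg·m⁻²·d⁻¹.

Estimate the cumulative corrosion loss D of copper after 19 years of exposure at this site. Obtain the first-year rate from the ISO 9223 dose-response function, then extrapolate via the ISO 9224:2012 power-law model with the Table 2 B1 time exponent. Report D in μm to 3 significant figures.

copper: temperature factor f = -0.080·(16.6) = -1.3280
  sulphur-dioxide contribution → 0.2323 μm/a
  chloride contribution → 1.543 μm/a
  total first-year rate 1.775 μm/a
Power-law: D(19) = r_corr · 19^0.667
  D(19) = 1.775 × 19^0.667 = 1.775 × 7.127 = 12.65 μm

D(19) = 12.7 μm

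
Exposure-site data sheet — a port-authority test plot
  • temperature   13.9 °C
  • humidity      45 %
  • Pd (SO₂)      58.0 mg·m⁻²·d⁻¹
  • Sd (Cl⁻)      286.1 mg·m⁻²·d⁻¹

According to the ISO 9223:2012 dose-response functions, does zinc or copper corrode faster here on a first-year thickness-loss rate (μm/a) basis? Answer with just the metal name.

zinc: T>10 °C ⇒ hinge -0.071·(13.9−10) = -0.2769
  sulphur-dioxide contribution → 0.4626 μm/a
  chloride contribution → 2.055 μm/a
  total first-year rate 2.517 μm/a
copper: f(T) = -0.080·(T−10) [T>10 °C] = -0.3120
  sulphur-dioxide contribution → 0.1586 μm/a
  chloride contribution → 0.4713 μm/a
  ⇒ r_corr(copper) = 0.63 μm/a
Ordering by μm/a: zinc (2.52) > copper (0.63)

zinc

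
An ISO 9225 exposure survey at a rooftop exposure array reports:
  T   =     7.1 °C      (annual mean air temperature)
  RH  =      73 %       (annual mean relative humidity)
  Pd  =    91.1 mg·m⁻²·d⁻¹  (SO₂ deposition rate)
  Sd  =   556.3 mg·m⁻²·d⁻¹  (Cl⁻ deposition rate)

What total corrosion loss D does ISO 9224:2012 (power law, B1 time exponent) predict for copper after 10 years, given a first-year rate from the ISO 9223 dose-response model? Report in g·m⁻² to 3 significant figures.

D(10) = 82.8 g·m⁻²

copper: T≤10 °C ⇒ hinge +0.126·(7.1−10) = -0.3654
  SO₂ term: 0.0053·91.1^0.26·exp(0.059·73-0.3654) = 0.8822
  Cl⁻ term: 0.01025·556.3^0.27·exp(0.036·73+0.049·7.1) = 1.108
  r_corr = 0.8822 + 1.108 = 1.99 μm/a
Long-term exponent b (ISO 9224 Table 2, B1) = 0.667
  D(10) = 1.99 × 10^0.667 = 1.99 × 4.645 = 9.243 μm
  Mass loss = 9.243 μm × 8.96 g/cm³ = 82.82 g·m⁻²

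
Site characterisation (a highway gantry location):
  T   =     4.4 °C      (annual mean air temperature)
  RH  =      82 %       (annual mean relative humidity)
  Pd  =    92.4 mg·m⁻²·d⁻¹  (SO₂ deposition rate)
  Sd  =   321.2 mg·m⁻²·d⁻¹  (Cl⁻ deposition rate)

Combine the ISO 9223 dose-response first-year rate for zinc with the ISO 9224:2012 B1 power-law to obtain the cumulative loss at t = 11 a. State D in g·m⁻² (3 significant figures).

D(11) = 233 g·m⁻²

zinc: temperature factor f = +0.038·(-5.6) = -0.2128
  Pd branch = 0.0129·Pd^0.44·e^(0.046·RH+f) = 3.321 μm/a
  Cl⁻ term: 0.0175·321.2^0.57·exp(0.008·82+0.085·4.4) = 1.316
  r_corr = 3.321 + 1.316 = 4.637 μm/a
Power-law: D(11) = r_corr · 11^0.813
  D(11) = 4.637 × 11^0.813 = 4.637 × 7.025 = 32.57 μm
  Mass loss = 32.57 μm × 7.14 g/cm³ = 232.6 g·m⁻²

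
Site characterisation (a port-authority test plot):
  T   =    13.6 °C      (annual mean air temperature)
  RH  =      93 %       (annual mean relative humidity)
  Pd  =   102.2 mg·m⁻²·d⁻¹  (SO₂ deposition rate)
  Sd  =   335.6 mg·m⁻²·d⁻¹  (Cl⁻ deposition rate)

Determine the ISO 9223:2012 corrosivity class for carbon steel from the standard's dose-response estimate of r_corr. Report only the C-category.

CX

carbon steel: T>10 °C ⇒ hinge -0.054·(13.6−10) = -0.1944
  SO₂ term: 1.77·102.2^0.52·exp(0.02·93-0.1944) = 103.8
  Cl⁻ term: 0.102·335.6^0.62·exp(0.033·93+0.04·13.6) = 139.2
  sum: 103.8 + 139.2 → r_corr = 243 μm/a
ISO 9223 Table 2 (carbon steel): 200 < 243 ≤ 700 μm/a ⇒ CX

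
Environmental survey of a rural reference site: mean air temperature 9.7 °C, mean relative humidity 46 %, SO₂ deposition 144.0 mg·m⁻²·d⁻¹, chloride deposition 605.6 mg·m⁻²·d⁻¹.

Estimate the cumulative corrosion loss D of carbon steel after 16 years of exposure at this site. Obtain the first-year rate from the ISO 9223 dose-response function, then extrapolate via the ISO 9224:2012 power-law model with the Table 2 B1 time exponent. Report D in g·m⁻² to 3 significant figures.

D(16) = 3.10e+03 g·m⁻²

carbon steel: temperature factor f = +0.150·(-0.3) = -0.0450
  sulphur-dioxide contribution → 56.28 μm/a
  chloride contribution → 36.42 μm/a
  total first-year rate 92.7 μm/a
Power-law: D(16) = r_corr · 16^0.523
  D(16) = 92.7 × 16^0.523 = 92.7 × 4.263 = 395.2 μm
  Mass loss = 395.2 μm × 7.85 g/cm³ = 3102 g·m⁻²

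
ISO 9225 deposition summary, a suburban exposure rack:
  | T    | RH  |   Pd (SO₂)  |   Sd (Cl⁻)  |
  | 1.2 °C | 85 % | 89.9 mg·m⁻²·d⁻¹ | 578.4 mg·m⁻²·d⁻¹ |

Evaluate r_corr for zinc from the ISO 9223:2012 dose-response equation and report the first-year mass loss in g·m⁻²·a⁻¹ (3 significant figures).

zinc: temperature factor f = +0.038·(-8.8) = -0.3344
  Pd branch = 0.0129·Pd^0.44·e^(0.046·RH+f) = 3.335 μm/a
  Sd branch = 0.0175·Sd^0.57·e^(0.008·RH+0.085·T) = 1.436 μm/a
  r_corr = 3.335 + 1.436 = 4.771 μm/a
Convert to mass loss: 4.771 μm/a × 7.14 g/cm³ = 34.06 g·m⁻²·a⁻¹

r_corr = 34.1 g·m⁻²·a⁻¹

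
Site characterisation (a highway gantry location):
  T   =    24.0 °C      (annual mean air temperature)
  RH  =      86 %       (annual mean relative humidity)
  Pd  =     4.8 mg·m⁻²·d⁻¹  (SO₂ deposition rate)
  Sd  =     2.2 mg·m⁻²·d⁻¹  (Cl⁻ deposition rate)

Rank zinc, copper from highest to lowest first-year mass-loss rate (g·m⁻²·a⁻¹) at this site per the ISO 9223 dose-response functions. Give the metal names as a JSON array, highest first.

["copper", "zinc"]

zinc: T>10 °C ⇒ hinge -0.071·(24.0−10) = -0.9940
  sulphur-dioxide contribution → 0.4974 μm/a
  chloride contribution → 0.4197 μm/a
  total first-year rate 0.9171 μm/a
  mass loss = 0.9171 μm/a × 7.14 g/cm³ = 6.548 g·m⁻²·a⁻¹
copper: temperature factor f = -0.080·(14.0) = -1.1200
  sulphur-dioxide contribution → 0.4155 μm/a
  chloride contribution → 0.9088 μm/a
  total first-year rate 1.324 μm/a
  mass loss = 1.324 μm/a × 8.96 g/cm³ = 11.87 g·m⁻²·a⁻¹
Ordering by g·m⁻²·a⁻¹: copper (11.9) > zinc (6.55)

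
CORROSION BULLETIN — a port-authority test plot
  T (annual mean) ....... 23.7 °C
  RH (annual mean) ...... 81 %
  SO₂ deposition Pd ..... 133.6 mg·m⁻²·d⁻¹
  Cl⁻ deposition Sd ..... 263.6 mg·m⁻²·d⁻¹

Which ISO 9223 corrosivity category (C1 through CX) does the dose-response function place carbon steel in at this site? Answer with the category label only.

carbon steel: f(T) = -0.054·(T−10) [T>10 °C] = -0.7398
  SO₂ term: 1.77·133.6^0.52·exp(0.02·81-0.7398) = 54.41
  Cl⁻ term: 0.102·263.6^0.62·exp(0.033·81+0.04·23.7) = 120.8
  r_corr = 54.41 + 120.8 = 175.2 μm/a
175 μm/a falls in (80, 200] for carbon steel → category C5

C5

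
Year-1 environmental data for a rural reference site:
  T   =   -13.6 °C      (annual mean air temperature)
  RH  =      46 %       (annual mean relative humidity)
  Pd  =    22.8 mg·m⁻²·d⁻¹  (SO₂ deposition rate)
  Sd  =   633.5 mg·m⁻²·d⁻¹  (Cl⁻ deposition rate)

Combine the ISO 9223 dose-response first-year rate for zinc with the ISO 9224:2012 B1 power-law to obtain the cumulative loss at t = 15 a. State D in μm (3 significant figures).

zinc: f(T) = +0.038·(T−10) [T≤10 °C] = -0.8968
  sulphur-dioxide contribution → 0.1728 μm/a
  chloride contribution → 0.3146 μm/a
  ⇒ r_corr(zinc) = 0.4874 μm/a
Power-law: D(15) = r_corr · 15^0.813
  D(15) = 0.4874 × 15^0.813 = 0.4874 × 9.04 = 4.406 μm

D(15) = 4.41 μm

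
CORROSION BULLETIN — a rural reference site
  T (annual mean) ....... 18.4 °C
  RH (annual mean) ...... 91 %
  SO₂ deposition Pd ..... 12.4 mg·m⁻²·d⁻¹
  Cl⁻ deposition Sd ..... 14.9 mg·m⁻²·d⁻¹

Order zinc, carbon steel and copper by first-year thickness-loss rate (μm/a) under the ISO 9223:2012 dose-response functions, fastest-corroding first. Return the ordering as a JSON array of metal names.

["carbon steel", "copper", "zinc"]

zinc: T>10 °C ⇒ hinge -0.071·(18.4−10) = -0.5964
  SO₂ term: 0.0129·12.4^0.44·exp(0.046·91-0.5964) = 1.415
  Sd branch = 0.0175·Sd^0.57·e^(0.008·RH+0.085·T) = 0.8075 μm/a
  sum: 1.415 + 0.8075 → r_corr = 2.222 μm/a
carbon steel: temperature factor f = -0.054·(8.4) = -0.4536
  Pd branch = 1.77·Pd^0.52·e^(0.02·RH+f) = 25.7 μm/a
  Cl⁻ term: 0.102·14.9^0.62·exp(0.033·91+0.04·18.4) = 22.9
  r_corr = 25.7 + 22.9 = 48.6 μm/a
copper: T>10 °C ⇒ hinge -0.080·(18.4−10) = -0.6720
  Pd branch = 0.0053·Pd^0.26·e^(0.059·RH+f) = 1.118 μm/a
  Sd branch = 0.01025·Sd^0.27·e^(0.036·RH+0.049·T) = 1.386 μm/a
  r_corr = 1.118 + 1.386 = 2.504 μm/a
Ordering by μm/a: carbon steel (48.6) > copper (2.5) > zinc (2.22)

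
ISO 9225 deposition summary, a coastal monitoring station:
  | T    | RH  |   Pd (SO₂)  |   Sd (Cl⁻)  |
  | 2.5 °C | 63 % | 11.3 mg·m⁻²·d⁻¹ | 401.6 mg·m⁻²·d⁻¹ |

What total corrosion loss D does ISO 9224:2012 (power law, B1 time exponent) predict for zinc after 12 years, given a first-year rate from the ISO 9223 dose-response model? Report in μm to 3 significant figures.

zinc: f(T) = +0.038·(T−10) [T≤10 °C] = -0.2850
  sulphur-dioxide contribution → 0.5114 μm/a
  chloride contribution → 1.092 μm/a
  total first-year rate 1.604 μm/a
Power-law: D(12) = r_corr · 12^0.813
  D(12) = 1.604 × 12^0.813 = 1.604 × 7.54 = 12.09 μm

D(12) = 12.1 μm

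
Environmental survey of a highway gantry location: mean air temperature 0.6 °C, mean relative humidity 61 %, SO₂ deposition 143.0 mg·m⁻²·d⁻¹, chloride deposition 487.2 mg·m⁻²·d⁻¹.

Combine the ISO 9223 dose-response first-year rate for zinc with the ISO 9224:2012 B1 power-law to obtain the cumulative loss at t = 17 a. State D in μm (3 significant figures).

D(17) = 23.5 μm

zinc: f(T) = +0.038·(T−10) [T≤10 °C] = -0.3572
  sulphur-dioxide contribution → 1.326 μm/a
  chloride contribution → 1.021 μm/a
  total first-year rate 2.347 μm/a
Long-term exponent b (ISO 9224 Table 2, B1) = 0.813
  D(17) = 2.347 × 17^0.813 = 2.347 × 10.01 = 23.49 μm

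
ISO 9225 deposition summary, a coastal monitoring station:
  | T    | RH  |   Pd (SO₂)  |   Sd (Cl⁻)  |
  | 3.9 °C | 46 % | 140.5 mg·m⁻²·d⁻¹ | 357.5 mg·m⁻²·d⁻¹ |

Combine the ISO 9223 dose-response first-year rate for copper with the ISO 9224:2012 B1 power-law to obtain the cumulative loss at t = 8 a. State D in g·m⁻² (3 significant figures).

D(8) = 16.2 g·m⁻²

copper: temperature factor f = +0.126·(-6.1) = -0.7686
  Pd branch = 0.0053·Pd^0.26·e^(0.059·RH+f) = 0.1341 μm/a
  Cl⁻ term: 0.01025·357.5^0.27·exp(0.036·46+0.049·3.9) = 0.3179
  sum: 0.1341 + 0.3179 → r_corr = 0.452 μm/a
Long-term exponent b (ISO 9224 Table 2, B1) = 0.667
  D(8) = 0.452 × 8^0.667 = 0.452 × 4.003 = 1.809 μm
  Mass loss = 1.809 μm × 8.96 g/cm³ = 16.21 g·m⁻²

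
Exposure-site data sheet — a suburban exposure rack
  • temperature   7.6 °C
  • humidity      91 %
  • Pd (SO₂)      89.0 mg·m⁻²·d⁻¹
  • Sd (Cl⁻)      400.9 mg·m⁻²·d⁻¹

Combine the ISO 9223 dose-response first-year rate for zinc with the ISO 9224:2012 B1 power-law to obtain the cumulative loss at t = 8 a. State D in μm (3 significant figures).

zinc: T≤10 °C ⇒ hinge +0.038·(7.6−10) = -0.0912
  SO₂ term: 0.0129·89.0^0.44·exp(0.046·91-0.0912) = 5.58
  Cl⁻ term: 0.0175·400.9^0.57·exp(0.008·91+0.085·7.6) = 2.106
  r_corr = 5.58 + 2.106 = 7.687 μm/a
ISO 9224: D(t) = r_corr · t^b with b = 0.813 (zinc, B1)
  D(8) = 7.687 × 8^0.813 = 7.687 × 5.423 = 41.68 μm

D(8) = 41.7 μm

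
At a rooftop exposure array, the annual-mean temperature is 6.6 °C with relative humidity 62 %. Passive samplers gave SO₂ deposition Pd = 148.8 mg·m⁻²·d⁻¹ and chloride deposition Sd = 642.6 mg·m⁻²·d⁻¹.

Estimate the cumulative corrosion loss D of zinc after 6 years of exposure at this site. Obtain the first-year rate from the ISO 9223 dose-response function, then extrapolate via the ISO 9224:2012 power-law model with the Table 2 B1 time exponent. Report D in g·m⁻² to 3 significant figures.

zinc: f(T) = +0.038·(T−10) [T≤10 °C] = -0.1292
  SO₂ term: 0.0129·148.8^0.44·exp(0.046·62-0.1292) = 1.774
  Sd branch = 0.0175·Sd^0.57·e^(0.008·RH+0.085·T) = 2.007 μm/a
  sum: 1.774 + 2.007 → r_corr = 3.782 μm/a
Long-term exponent b (ISO 9224 Table 2, B1) = 0.813
  D(6) = 3.782 × 6^0.813 = 3.782 × 4.292 = 16.23 μm
  Mass loss = 16.23 μm × 7.14 g/cm³ = 115.9 g·m⁻²

D(6) = 116 g·m⁻²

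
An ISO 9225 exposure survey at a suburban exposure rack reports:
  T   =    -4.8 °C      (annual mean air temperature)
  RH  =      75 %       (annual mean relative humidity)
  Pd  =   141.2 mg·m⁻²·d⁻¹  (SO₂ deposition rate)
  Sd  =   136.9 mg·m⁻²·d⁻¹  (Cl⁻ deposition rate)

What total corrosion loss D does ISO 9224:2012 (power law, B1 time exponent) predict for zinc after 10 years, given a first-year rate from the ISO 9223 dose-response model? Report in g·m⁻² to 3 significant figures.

zinc: f(T) = +0.038·(T−10) [T≤10 °C] = -0.5624
  Pd branch = 0.0129·Pd^0.44·e^(0.046·RH+f) = 2.044 μm/a
  Cl⁻ term: 0.0175·136.9^0.57·exp(0.008·75+0.085·-4.8) = 0.3501
  sum: 2.044 + 0.3501 → r_corr = 2.395 μm/a
Power-law: D(10) = r_corr · 10^0.813
  D(10) = 2.395 × 10^0.813 = 2.395 × 6.501 = 15.57 μm
  Mass loss = 15.57 μm × 7.14 g/cm³ = 111.2 g·m⁻²

D(10) = 111 g·m⁻²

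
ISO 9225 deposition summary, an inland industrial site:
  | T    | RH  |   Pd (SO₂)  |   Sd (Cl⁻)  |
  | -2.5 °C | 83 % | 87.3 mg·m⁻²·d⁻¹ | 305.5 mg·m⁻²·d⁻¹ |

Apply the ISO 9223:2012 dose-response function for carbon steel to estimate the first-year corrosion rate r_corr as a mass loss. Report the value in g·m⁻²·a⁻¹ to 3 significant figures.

carbon steel: temperature factor f = +0.150·(-12.5) = -1.8750
  Pd branch = 1.77·Pd^0.52·e^(0.02·RH+f) = 14.59 μm/a
  Sd branch = 0.102·Sd^0.62·e^(0.033·RH+0.04·T) = 49.59 μm/a
  r_corr = 14.59 + 49.59 = 64.18 μm/a
Convert to mass loss: 64.18 μm/a × 7.85 g/cm³ = 503.8 g·m⁻²·a⁻¹

r_corr = 504 g·m⁻²·a⁻¹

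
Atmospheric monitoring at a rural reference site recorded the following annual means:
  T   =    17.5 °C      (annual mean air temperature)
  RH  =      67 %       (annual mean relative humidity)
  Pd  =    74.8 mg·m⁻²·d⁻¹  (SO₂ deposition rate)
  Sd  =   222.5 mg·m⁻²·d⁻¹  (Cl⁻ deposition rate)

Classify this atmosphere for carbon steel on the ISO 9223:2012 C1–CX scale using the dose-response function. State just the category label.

C5

carbon steel: f(T) = -0.054·(T−10) [T>10 °C] = -0.4050
  sulphur-dioxide contribution → 42.51 μm/a
  chloride contribution → 53.48 μm/a
  total first-year rate 95.99 μm/a
ISO 9223 Table 2 (carbon steel): 80 < 96 ≤ 200 μm/a ⇒ C5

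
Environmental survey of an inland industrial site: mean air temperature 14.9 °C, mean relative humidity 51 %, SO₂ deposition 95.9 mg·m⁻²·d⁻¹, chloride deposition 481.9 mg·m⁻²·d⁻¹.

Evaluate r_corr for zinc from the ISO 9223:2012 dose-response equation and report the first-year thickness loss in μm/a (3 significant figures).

zinc: f(T) = -0.071·(T−10) [T>10 °C] = -0.3479
  Pd branch = 0.0129·Pd^0.44·e^(0.046·RH+f) = 0.7085 μm/a
  Sd branch = 0.0175·Sd^0.57·e^(0.008·RH+0.085·T) = 3.159 μm/a
  r_corr = 0.7085 + 3.159 = 3.868 μm/a

r_corr = 3.87 μm/a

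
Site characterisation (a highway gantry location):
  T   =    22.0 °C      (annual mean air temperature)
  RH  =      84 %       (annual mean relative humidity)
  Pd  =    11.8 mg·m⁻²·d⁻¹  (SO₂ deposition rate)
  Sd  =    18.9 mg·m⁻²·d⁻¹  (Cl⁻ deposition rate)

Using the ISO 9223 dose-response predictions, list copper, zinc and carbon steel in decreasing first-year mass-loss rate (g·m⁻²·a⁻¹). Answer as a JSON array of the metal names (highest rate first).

copper: T>10 °C ⇒ hinge -0.080·(22.0−10) = -0.9600
  SO₂ term: 0.0053·11.8^0.26·exp(0.059·84-0.9600) = 0.5475
  Cl⁻ term: 0.01025·18.9^0.27·exp(0.036·84+0.049·22.0) = 1.37
  r_corr = 0.5475 + 1.37 = 1.918 μm/a
  mass loss = 1.918 μm/a × 8.96 g/cm³ = 17.18 g·m⁻²·a⁻¹
zinc: f(T) = -0.071·(T−10) [T>10 °C] = -0.8520
  Pd branch = 0.0129·Pd^0.44·e^(0.046·RH+f) = 0.7768 μm/a
  Cl⁻ term: 0.0175·18.9^0.57·exp(0.008·84+0.085·22.0) = 1.187
  r_corr = 0.7768 + 1.187 = 1.964 μm/a
  mass loss = 1.964 μm/a × 7.14 g/cm³ = 14.02 g·m⁻²·a⁻¹
carbon steel: f(T) = -0.054·(T−10) [T>10 °C] = -0.6480
  SO₂ term: 1.77·11.8^0.52·exp(0.02·84-0.6480) = 17.93
  Cl⁻ term: 0.102·18.9^0.62·exp(0.033·84+0.04·22.0) = 24.32
  r_corr = 17.93 + 24.32 = 42.25 μm/a
  mass loss = 42.25 μm/a × 7.85 g/cm³ = 331.7 g·m⁻²·a⁻¹
Ordering by g·m⁻²·a⁻¹: carbon steel (332) > copper (17.2) > zinc (14)

["carbon steel", "copper", "zinc"]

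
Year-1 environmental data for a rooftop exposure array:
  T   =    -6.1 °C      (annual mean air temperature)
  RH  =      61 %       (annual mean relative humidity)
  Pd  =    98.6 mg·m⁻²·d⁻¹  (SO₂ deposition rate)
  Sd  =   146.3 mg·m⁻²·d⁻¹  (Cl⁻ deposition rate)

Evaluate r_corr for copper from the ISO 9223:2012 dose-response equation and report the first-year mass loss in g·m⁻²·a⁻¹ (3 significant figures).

copper: T≤10 °C ⇒ hinge +0.126·(-6.1−10) = -2.0286
  SO₂ term: 0.0053·98.6^0.26·exp(0.059·61-2.0286) = 0.08408
  Cl⁻ term: 0.01025·146.3^0.27·exp(0.036·61+0.049·-6.1) = 0.2626
  sum: 0.08408 + 0.2626 → r_corr = 0.3466 μm/a
Convert to mass loss: 0.3466 μm/a × 8.96 g/cm³ = 3.106 g·m⁻²·a⁻¹

r_corr = 3.11 g·m⁻²·a⁻¹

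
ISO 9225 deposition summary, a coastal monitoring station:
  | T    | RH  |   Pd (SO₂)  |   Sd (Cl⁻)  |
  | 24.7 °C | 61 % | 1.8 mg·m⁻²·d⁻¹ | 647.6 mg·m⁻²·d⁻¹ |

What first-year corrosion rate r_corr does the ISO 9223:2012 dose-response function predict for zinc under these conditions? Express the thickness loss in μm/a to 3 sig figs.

zinc: temperature factor f = -0.071·(14.7) = -1.0437
  Pd branch = 0.0129·Pd^0.44·e^(0.046·RH+f) = 0.09733 μm/a
  Cl⁻ term: 0.0175·647.6^0.57·exp(0.008·61+0.085·24.7) = 9.316
  r_corr = 0.09733 + 9.316 = 9.413 μm/a

r_corr = 9.41 μm/a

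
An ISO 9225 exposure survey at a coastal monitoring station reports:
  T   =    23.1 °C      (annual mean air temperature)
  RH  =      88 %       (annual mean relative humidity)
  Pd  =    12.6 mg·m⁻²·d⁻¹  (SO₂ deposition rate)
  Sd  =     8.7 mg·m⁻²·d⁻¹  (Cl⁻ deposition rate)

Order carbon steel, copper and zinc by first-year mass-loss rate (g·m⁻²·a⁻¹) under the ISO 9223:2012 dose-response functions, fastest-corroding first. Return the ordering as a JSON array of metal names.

carbon steel: temperature factor f = -0.054·(13.1) = -0.7074
  Pd branch = 1.77·Pd^0.52·e^(0.02·RH+f) = 18.94 μm/a
  Sd branch = 0.102·Sd^0.62·e^(0.033·RH+0.04·T) = 17.93 μm/a
  sum: 18.94 + 17.93 → r_corr = 36.87 μm/a
  mass loss = 36.87 μm/a × 7.85 g/cm³ = 289.4 g·m⁻²·a⁻¹
copper: T>10 °C ⇒ hinge -0.080·(23.1−10) = -1.0480
  SO₂ term: 0.0053·12.6^0.26·exp(0.059·88-1.0480) = 0.6458
  Sd branch = 0.01025·Sd^0.27·e^(0.036·RH+0.049·T) = 1.355 μm/a
  r_corr = 0.6458 + 1.355 = 2 μm/a
  mass loss = 2 μm/a × 8.96 g/cm³ = 17.92 g·m⁻²·a⁻¹
zinc: temperature factor f = -0.071·(13.1) = -0.9301
  Pd branch = 0.0129·Pd^0.44·e^(0.046·RH+f) = 0.8889 μm/a
  Cl⁻ term: 0.0175·8.7^0.57·exp(0.008·88+0.085·23.1) = 0.8651
  r_corr = 0.8889 + 0.8651 = 1.754 μm/a
  mass loss = 1.754 μm/a × 7.14 g/cm³ = 12.52 g·m⁻²·a⁻¹
Ordering by g·m⁻²·a⁻¹: carbon steel (289) > copper (17.9) > zinc (12.5)

["carbon steel", "copper", "zinc"]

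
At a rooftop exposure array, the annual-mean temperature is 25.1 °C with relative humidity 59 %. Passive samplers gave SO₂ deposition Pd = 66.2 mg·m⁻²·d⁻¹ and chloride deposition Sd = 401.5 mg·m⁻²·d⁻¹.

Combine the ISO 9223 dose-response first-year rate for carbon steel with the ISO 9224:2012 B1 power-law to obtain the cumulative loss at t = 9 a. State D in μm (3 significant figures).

carbon steel: T>10 °C ⇒ hinge -0.054·(25.1−10) = -0.8154
  sulphur-dioxide contribution → 22.55 μm/a
  chloride contribution → 80.26 μm/a
  total first-year rate 102.8 μm/a
ISO 9224: D(t) = r_corr · t^b with b = 0.523 (carbon steel, B1)
  D(9) = 102.8 × 9^0.523 = 102.8 × 3.156 = 324.4 μm

D(9) = 324 μm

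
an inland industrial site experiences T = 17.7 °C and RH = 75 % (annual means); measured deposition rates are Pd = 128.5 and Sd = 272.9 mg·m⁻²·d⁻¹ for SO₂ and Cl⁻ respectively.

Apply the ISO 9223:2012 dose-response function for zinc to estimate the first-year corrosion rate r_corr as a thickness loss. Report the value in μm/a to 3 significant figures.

zinc: temperature factor f = -0.071·(7.7) = -0.5467
  SO₂ term: 0.0129·128.5^0.44·exp(0.046·75-0.5467) = 1.992
  Cl⁻ term: 0.0175·272.9^0.57·exp(0.008·75+0.085·17.7) = 3.512
  r_corr = 1.992 + 3.512 = 5.504 μm/a

r_corr = 5.50 μm/a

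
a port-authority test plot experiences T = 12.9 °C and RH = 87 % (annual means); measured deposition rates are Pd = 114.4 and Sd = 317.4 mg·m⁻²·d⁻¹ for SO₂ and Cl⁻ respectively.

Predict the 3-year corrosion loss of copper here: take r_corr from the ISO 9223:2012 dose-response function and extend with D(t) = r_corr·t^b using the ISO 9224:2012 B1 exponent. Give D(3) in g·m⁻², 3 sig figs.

copper: T>10 °C ⇒ hinge -0.080·(12.9−10) = -0.2320
  SO₂ term: 0.0053·114.4^0.26·exp(0.059·87-0.2320) = 2.443
  Cl⁻ term: 0.01025·317.4^0.27·exp(0.036·87+0.049·12.9) = 2.094
  r_corr = 2.443 + 2.094 = 4.537 μm/a
Power-law: D(3) = r_corr · 3^0.667
  D(3) = 4.537 × 3^0.667 = 4.537 × 2.081 = 9.44 μm
  Mass loss = 9.44 μm × 8.96 g/cm³ = 84.58 g·m⁻²

D(3) = 84.6 g·m⁻²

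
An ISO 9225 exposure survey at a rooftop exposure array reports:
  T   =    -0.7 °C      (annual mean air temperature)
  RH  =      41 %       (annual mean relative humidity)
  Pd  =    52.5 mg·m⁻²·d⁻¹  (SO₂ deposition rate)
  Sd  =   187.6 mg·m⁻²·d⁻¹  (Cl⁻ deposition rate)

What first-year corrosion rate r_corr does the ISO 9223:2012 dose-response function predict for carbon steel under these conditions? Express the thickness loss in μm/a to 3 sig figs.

carbon steel: f(T) = +0.150·(T−10) [T≤10 °C] = -1.6050
  sulphur-dioxide contribution → 6.332 μm/a
  chloride contribution → 9.85 μm/a
  total first-year rate 16.18 μm/a

r_corr = 16.2 μm/a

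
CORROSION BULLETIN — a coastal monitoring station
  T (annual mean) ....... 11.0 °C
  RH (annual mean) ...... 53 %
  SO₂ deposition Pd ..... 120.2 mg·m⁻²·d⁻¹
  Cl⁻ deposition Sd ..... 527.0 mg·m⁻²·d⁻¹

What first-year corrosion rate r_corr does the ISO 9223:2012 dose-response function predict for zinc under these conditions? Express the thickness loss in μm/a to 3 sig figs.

zinc: temperature factor f = -0.071·(1.0) = -0.0710
  SO₂ term: 0.0129·120.2^0.44·exp(0.046·53-0.0710) = 1.132
  Cl⁻ term: 0.0175·527.0^0.57·exp(0.008·53+0.085·11.0) = 2.425
  sum: 1.132 + 2.425 → r_corr = 3.556 μm/a

r_corr = 3.56 μm/a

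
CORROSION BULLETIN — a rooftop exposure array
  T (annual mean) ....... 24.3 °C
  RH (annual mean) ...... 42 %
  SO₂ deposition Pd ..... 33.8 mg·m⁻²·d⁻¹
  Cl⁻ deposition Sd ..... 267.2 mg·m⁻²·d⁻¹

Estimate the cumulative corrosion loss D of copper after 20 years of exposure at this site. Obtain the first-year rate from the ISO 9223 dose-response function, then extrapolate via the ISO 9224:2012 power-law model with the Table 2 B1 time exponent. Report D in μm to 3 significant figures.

D(20) = 5.47 μm

copper: f(T) = -0.080·(T−10) [T>10 °C] = -1.1440
  Pd branch = 0.0053·Pd^0.26·e^(0.059·RH+f) = 0.05025 μm/a
  Cl⁻ term: 0.01025·267.2^0.27·exp(0.036·42+0.049·24.3) = 0.6914
  r_corr = 0.05025 + 0.6914 = 0.7417 μm/a
ISO 9224: D(t) = r_corr · t^b with b = 0.667 (copper, B1)
  D(20) = 0.7417 × 20^0.667 = 0.7417 × 7.375 = 5.47 μm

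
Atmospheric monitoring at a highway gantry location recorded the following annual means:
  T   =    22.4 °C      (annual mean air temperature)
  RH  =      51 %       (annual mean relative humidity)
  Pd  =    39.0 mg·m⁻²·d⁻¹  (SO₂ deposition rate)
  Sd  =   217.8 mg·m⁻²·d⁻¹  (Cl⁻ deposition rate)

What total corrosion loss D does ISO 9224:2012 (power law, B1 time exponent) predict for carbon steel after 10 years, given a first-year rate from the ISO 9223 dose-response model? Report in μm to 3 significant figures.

carbon steel: T>10 °C ⇒ hinge -0.054·(22.4−10) = -0.6696
  Pd branch = 1.77·Pd^0.52·e^(0.02·RH+f) = 16.89 μm/a
  Cl⁻ term: 0.102·217.8^0.62·exp(0.033·51+0.04·22.4) = 37.87
  sum: 16.89 + 37.87 → r_corr = 54.75 μm/a
ISO 9224: D(t) = r_corr · t^b with b = 0.523 (carbon steel, B1)
  D(10) = 54.75 × 10^0.523 = 54.75 × 3.334 = 182.6 μm

D(10) = 183 μm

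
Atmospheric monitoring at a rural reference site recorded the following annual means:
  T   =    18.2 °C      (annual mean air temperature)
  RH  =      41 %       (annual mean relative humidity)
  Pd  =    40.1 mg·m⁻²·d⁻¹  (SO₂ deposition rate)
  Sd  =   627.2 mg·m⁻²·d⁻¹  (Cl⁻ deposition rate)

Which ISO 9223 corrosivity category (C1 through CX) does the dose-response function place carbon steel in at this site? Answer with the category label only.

C4

carbon steel: f(T) = -0.054·(T−10) [T>10 °C] = -0.4428
  Pd branch = 1.77·Pd^0.52·e^(0.02·RH+f) = 17.6 μm/a
  Sd branch = 0.102·Sd^0.62·e^(0.033·RH+0.04·T) = 44.34 μm/a
  r_corr = 17.6 + 44.34 = 61.93 μm/a
61.9 μm/a falls in (50, 80] for carbon steel → category C4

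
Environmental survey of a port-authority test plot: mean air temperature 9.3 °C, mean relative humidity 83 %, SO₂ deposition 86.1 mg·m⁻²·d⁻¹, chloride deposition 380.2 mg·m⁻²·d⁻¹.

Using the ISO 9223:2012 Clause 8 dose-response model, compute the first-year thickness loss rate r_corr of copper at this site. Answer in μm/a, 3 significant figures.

copper: T≤10 °C ⇒ hinge +0.126·(9.3−10) = -0.0882
  Pd branch = 0.0053·Pd^0.26·e^(0.059·RH+f) = 2.069 μm/a
  Cl⁻ term: 0.01025·380.2^0.27·exp(0.036·83+0.049·9.3) = 1.596
  sum: 2.069 + 1.596 → r_corr = 3.665 μm/a

r_corr = 3.66 μm/a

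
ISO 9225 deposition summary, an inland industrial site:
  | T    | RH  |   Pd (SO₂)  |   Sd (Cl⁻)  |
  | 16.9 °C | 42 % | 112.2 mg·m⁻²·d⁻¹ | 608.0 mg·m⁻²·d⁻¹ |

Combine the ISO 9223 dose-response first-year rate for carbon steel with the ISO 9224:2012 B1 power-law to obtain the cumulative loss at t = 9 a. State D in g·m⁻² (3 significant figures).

carbon steel: T>10 °C ⇒ hinge -0.054·(16.9−10) = -0.3726
  SO₂ term: 1.77·112.2^0.52·exp(0.02·42-0.3726) = 32.88
  Cl⁻ term: 0.102·608.0^0.62·exp(0.033·42+0.04·16.9) = 42.67
  sum: 32.88 + 42.67 → r_corr = 75.55 μm/a
Power-law: D(9) = r_corr · 9^0.523
  D(9) = 75.55 × 9^0.523 = 75.55 × 3.156 = 238.4 μm
  Mass loss = 238.4 μm × 7.85 g/cm³ = 1872 g·m⁻²

D(9) = 1.87e+03 g·m⁻²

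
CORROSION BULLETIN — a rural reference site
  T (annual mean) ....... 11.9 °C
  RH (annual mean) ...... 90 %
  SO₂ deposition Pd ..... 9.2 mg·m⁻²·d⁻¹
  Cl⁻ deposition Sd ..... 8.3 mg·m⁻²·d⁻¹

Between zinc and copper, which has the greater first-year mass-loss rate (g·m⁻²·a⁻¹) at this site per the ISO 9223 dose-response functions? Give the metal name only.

zinc: f(T) = -0.071·(T−10) [T>10 °C] = -0.1349
  Pd branch = 0.0129·Pd^0.44·e^(0.046·RH+f) = 1.88 μm/a
  Cl⁻ term: 0.0175·8.3^0.57·exp(0.008·90+0.085·11.9) = 0.3303
  sum: 1.88 + 0.3303 → r_corr = 2.21 μm/a
  mass loss = 2.21 μm/a × 7.14 g/cm³ = 15.78 g·m⁻²·a⁻¹
copper: T>10 °C ⇒ hinge -0.080·(11.9−10) = -0.1520
  SO₂ term: 0.0053·9.2^0.26·exp(0.059·90-0.1520) = 1.64
  Sd branch = 0.01025·Sd^0.27·e^(0.036·RH+0.049·T) = 0.8303 μm/a
  r_corr = 1.64 + 0.8303 = 2.471 μm/a
  mass loss = 2.471 μm/a × 8.96 g/cm³ = 22.14 g·m⁻²·a⁻¹
Ordering by g·m⁻²·a⁻¹: copper (22.1) > zinc (15.8)

copper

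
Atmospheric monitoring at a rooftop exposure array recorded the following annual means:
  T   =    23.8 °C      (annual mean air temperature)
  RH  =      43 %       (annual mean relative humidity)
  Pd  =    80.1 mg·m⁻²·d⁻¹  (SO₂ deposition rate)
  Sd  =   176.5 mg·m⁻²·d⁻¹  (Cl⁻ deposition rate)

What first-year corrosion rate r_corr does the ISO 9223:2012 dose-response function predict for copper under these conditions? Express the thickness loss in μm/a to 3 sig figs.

r_corr = 0.695 μm/a

copper: f(T) = -0.080·(T−10) [T>10 °C] = -1.1040
  SO₂ term: 0.0053·80.1^0.26·exp(0.059·43-1.1040) = 0.06943
  Sd branch = 0.01025·Sd^0.27·e^(0.036·RH+0.049·T) = 0.6253 μm/a
  r_corr = 0.06943 + 0.6253 = 0.6948 μm/a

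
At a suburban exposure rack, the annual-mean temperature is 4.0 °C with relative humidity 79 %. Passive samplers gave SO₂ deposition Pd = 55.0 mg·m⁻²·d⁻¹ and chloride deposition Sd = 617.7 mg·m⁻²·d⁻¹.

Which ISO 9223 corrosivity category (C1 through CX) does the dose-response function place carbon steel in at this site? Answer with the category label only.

C5

carbon steel: T≤10 °C ⇒ hinge +0.150·(4.0−10) = -0.9000
  Pd branch = 1.77·Pd^0.52·e^(0.02·RH+f) = 28.07 μm/a
  Sd branch = 0.102·Sd^0.62·e^(0.033·RH+0.04·T) = 87.21 μm/a
  sum: 28.07 + 87.21 → r_corr = 115.3 μm/a
ISO 9223 Table 2 (carbon steel): 80 < 115 ≤ 200 μm/a ⇒ C5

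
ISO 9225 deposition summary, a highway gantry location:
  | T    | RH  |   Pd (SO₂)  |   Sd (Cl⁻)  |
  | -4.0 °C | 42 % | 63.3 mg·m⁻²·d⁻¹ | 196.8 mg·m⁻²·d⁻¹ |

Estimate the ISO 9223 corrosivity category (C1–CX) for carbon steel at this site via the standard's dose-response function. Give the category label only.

C2

carbon steel: f(T) = +0.150·(T−10) [T≤10 °C] = -2.1000
  sulphur-dioxide contribution → 4.34 μm/a
  chloride contribution → 9.191 μm/a
  total first-year rate 13.53 μm/a
ISO 9223 Table 2 (carbon steel): 1.3 < 13.5 ≤ 25 μm/a ⇒ C2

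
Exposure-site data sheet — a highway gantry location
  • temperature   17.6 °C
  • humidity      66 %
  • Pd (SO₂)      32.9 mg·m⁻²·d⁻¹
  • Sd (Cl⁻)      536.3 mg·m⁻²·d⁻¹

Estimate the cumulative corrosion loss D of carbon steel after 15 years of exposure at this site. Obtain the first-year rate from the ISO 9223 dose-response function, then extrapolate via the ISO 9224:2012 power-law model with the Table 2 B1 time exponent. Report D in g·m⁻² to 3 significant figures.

D(15) = 3.78e+03 g·m⁻²

carbon steel: temperature factor f = -0.054·(7.6) = -0.4104
  Pd branch = 1.77·Pd^0.52·e^(0.02·RH+f) = 27.04 μm/a
  Cl⁻ term: 0.102·536.3^0.62·exp(0.033·66+0.04·17.6) = 89.63
  sum: 27.04 + 89.63 → r_corr = 116.7 μm/a
Power-law: D(15) = r_corr · 15^0.523
  D(15) = 116.7 × 15^0.523 = 116.7 × 4.122 = 480.9 μm
  Mass loss = 480.9 μm × 7.85 g/cm³ = 3775 g·m⁻²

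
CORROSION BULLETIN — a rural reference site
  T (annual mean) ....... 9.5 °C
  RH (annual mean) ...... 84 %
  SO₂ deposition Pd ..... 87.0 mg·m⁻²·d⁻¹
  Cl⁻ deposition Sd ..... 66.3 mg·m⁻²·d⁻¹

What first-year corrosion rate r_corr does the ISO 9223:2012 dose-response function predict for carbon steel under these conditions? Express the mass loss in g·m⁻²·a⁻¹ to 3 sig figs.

carbon steel: T≤10 °C ⇒ hinge +0.150·(9.5−10) = -0.0750
  sulphur-dioxide contribution → 89.86 μm/a
  chloride contribution → 32.12 μm/a
  ⇒ r_corr(carbon steel) = 122 μm/a
Convert to mass loss: 122 μm/a × 7.85 g/cm³ = 957.6 g·m⁻²·a⁻¹

r_corr = 958 g·m⁻²·a⁻¹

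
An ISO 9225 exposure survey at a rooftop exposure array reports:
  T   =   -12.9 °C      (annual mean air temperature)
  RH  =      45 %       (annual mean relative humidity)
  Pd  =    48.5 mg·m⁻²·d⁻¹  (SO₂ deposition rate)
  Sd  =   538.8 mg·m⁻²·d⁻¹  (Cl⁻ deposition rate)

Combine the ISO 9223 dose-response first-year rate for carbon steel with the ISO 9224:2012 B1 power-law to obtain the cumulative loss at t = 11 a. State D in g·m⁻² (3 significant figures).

carbon steel: temperature factor f = +0.150·(-22.9) = -3.4350
  sulphur-dioxide contribution → 1.056 μm/a
  chloride contribution → 13.27 μm/a
  ⇒ r_corr(carbon steel) = 14.33 μm/a
Power-law: D(11) = r_corr · 11^0.523
  D(11) = 14.33 × 11^0.523 = 14.33 × 3.505 = 50.21 μm
  Mass loss = 50.21 μm × 7.85 g/cm³ = 394.2 g·m⁻²

D(11) = 394 g·m⁻²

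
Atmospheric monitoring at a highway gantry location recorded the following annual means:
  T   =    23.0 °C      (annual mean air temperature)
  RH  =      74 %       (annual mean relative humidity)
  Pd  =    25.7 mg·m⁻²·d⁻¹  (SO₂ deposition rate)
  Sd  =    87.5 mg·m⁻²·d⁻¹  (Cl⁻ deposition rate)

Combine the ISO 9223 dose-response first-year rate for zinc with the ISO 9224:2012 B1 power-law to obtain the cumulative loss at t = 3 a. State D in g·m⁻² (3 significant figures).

D(3) = 61.1 g·m⁻²

zinc: f(T) = -0.071·(T−10) [T>10 °C] = -0.9230
  Pd branch = 0.0129·Pd^0.44·e^(0.046·RH+f) = 0.6433 μm/a
  Cl⁻ term: 0.0175·87.5^0.57·exp(0.008·74+0.085·23.0) = 2.858
  r_corr = 0.6433 + 2.858 = 3.502 μm/a
Power-law: D(3) = r_corr · 3^0.813
  D(3) = 3.502 × 3^0.813 = 3.502 × 2.443 = 8.554 μm
  Mass loss = 8.554 μm × 7.14 g/cm³ = 61.08 g·m⁻²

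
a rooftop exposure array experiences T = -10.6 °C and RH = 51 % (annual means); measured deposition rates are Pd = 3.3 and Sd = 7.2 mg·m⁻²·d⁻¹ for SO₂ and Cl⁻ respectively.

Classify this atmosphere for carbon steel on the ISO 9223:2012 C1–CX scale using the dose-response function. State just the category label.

carbon steel: f(T) = +0.150·(T−10) [T≤10 °C] = -3.0900
  sulphur-dioxide contribution → 0.4155 μm/a
  chloride contribution → 1.222 μm/a
  total first-year rate 1.637 μm/a
ISO 9223 Table 2 (carbon steel): 1.3 < 1.64 ≤ 25 μm/a ⇒ C2

C2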